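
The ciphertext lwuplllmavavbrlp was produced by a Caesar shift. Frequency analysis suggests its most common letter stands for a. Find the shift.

11

The most frequent ciphertext letter is l (appears 5 times).
l is position 11; a is position 0.
Shift = 11.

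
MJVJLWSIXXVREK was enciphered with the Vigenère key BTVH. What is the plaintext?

Repeat the key across the ciphertext: BTVHBTVHBTVHBT
M(12)−B(1): 11 → L
J(9)−T(19): -10≡16 → Q
V(21)−V(21): 0 → A
J(9)−H(7): 2 → C
L(11)−B(1): 10 → K
W(22)−T(19): 3 → D
S(18)−V(21): -3≡23 → X
I(8)−H(7): 1 → B
X(23)−B(1): 22 → W
X(23)−T(19): 4 → E
V(21)−V(21): 0 → A
R(17)−H(7): 10 → K
E(4)−B(1): 3 → D
K(10)−T(19): -9≡17 → R

LQACKDXBWEAKDR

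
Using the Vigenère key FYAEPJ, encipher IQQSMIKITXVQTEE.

NOQWBRPGTBKZYCE

Repeat the key across the message: FYAEPJFYAEPJFYA
I(8)+F(5): 13 → N
Q(16)+Y(24): 40≡14 → O
Q(16)+A(0): 16 → Q
S(18)+E(4): 22 → W
M(12)+P(15): 27≡1 → B
I(8)+J(9): 17 → R
K(10)+F(5): 15 → P
I(8)+Y(24): 32≡6 → G
T(19)+A(0): 19 → T
X(23)+E(4): 27≡1 → B
V(21)+P(15): 36≡10 → K
Q(16)+J(9): 25 → Z
T(19)+F(5): 24 → Y
E(4)+Y(24): 28≡2 → C
E(4)+A(0): 4 → E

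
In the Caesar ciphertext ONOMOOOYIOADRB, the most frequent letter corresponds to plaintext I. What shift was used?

The most frequent ciphertext letter is O (appears 6 times).
O is position 14; I is position 8.
Shift = 6.

6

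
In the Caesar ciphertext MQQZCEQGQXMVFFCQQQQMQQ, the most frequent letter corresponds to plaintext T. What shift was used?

23

The most frequent ciphertext letter is Q (appears 10 times).
Q is position 16; T is position 19.
Shift = -3≡23.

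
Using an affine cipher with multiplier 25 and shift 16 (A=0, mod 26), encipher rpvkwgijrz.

zbvgukihzr

r(17): 25·17+16=441≡25 → z
p(15): 25·15+16=391≡1 → b
v(21): 25·21+16=541≡21 → v
k(10): 25·10+16=266≡6 → g
w(22): 25·22+16=566≡20 → u
g(6): 25·6+16=166≡10 → k
i(8): 25·8+16=216≡8 → i
j(9): 25·9+16=241≡7 → h
r(17): 25·17+16=441≡25 → z
z(25): 25·25+16=641≡17 → r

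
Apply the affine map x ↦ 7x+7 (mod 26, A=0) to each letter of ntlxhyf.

ukgmetq

n(13): 7·13+7=98≡20 → u
t(19): 7·19+7=140≡10 → k
l(11): 7·11+7=84≡6 → g
x(23): 7·23+7=168≡12 → m
h(7): 7·7+7=56≡4 → e
y(24): 7·24+7=175≡19 → t
f(5): 7·5+7=42≡16 → q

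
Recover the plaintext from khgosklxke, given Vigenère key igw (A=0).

Repeat the key across the ciphertext: igwigwigwi
k(10)−i(8): 2 → c
h(7)−g(6): 1 → b
g(6)−w(22): -16≡10 → k
o(14)−i(8): 6 → g
s(18)−g(6): 12 → m
k(10)−w(22): -12≡14 → o
l(11)−i(8): 3 → d
x(23)−g(6): 17 → r
k(10)−w(22): -12≡14 → o
e(4)−i(8): -4≡22 → w

cbkgmodrow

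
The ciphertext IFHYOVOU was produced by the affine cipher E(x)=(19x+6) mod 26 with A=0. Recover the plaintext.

The inverse of 19 mod 26 is 11, since 19·11=209≡1. Apply D(y)=11·(y−6) mod 26:
I(8): 11·(8−6)=22 → W
F(5): 11·(5−6)=-11≡15 → P
H(7): 11·(7−6)=11 → L
Y(24): 11·(24−6)=198≡16 → Q
O(14): 11·(14−6)=88≡10 → K
V(21): 11·(21−6)=165≡9 → J
O(14): 11·(14−6)=88≡10 → K
U(20): 11·(20−6)=154≡24 → Y

WPLQKJKY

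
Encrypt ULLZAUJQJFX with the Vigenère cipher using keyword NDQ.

Repeat the key across the message: NDQNDQNDQND
U(20)+N(13): 33≡7 → H
L(11)+D(3): 14 → O
L(11)+Q(16): 27≡1 → B
Z(25)+N(13): 38≡12 → M
A(0)+D(3): 3 → D
U(20)+Q(16): 36≡10 → K
J(9)+N(13): 22 → W
Q(16)+D(3): 19 → T
J(9)+Q(16): 25 → Z
F(5)+N(13): 18 → S
X(23)+D(3): 26≡0 → A

HOBMDKWTZSA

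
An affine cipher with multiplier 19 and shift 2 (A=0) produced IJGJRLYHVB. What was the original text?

OZSZJVIDBP

The inverse of 19 mod 26 is 11, since 19·11=209≡1. Apply D(y)=11·(y−2) mod 26:
I(8): 11·(8−2)=66≡14 → O
J(9): 11·(9−2)=77≡25 → Z
G(6): 11·(6−2)=44≡18 → S
J(9): 11·(9−2)=77≡25 → Z
R(17): 11·(17−2)=165≡9 → J
L(11): 11·(11−2)=99≡21 → V
Y(24): 11·(24−2)=242≡8 → I
H(7): 11·(7−2)=55≡3 → D
V(21): 11·(21−2)=209≡1 → B
B(1): 11·(1−2)=-11≡15 → P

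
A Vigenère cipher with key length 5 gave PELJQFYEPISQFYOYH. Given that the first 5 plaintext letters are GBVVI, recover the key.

JDQOI

Subtract each crib letter from the matching ciphertext letter (mod 26):
P(15)−G(6)=9 → J
E(4)−B(1)=3 → D
L(11)−V(21)=-10≡16 → Q
J(9)−V(21)=-12≡14 → O
Q(16)−I(8)=8 → I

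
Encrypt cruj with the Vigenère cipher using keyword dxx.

form

Repeat the key across the message: dxxd
c(2)+d(3): 5 → f
r(17)+x(23): 40≡14 → o
u(20)+x(23): 43≡17 → r
j(9)+d(3): 12 → m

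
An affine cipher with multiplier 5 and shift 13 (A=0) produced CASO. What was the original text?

DNBV

The inverse of 5 mod 26 is 21, since 5·21=105≡1. Apply D(y)=21·(y−13) mod 26:
C(2): 21·(2−13)=-231≡3 → D
A(0): 21·(0−13)=-273≡13 → N
S(18): 21·(18−13)=105≡1 → B
O(14): 21·(14−13)=21 → V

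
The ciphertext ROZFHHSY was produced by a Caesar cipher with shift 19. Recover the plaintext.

R(17): 17−19=-2≡24 → Y
O(14): 14−19=-5≡21 → V
Z(25): 25−19=6 → G
F(5): 5−19=-14≡12 → M
H(7): 7−19=-12≡14 → O
H(7): 7−19=-12≡14 → O
S(18): 18−19=-1≡25 → Z
Y(24): 24−19=5 → F

YVGMOOZF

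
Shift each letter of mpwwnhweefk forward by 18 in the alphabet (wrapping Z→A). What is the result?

m(12): 12+18=30≡4 → e
p(15): 15+18=33≡7 → h
w(22): 22+18=40≡14 → o
w(22): 22+18=40≡14 → o
n(13): 13+18=31≡5 → f
h(7): 7+18=25 → z
w(22): 22+18=40≡14 → o
e(4): 4+18=22 → w
e(4): 4+18=22 → w
f(5): 5+18=23 → x
k(10): 10+18=28≡2 → c

ehoofzowwxc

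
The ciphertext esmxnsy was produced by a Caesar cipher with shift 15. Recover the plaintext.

e(4): 4−15=-11≡15 → p
s(18): 18−15=3 → d
m(12): 12−15=-3≡23 → x
x(23): 23−15=8 → i
n(13): 13−15=-2≡24 → y
s(18): 18−15=3 → d
y(24): 24−15=9 → j

pdxiydj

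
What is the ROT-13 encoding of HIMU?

H(7): 7+13=20 → U
I(8): 8+13=21 → V
M(12): 12+13=25 → Z
U(20): 20+13=33≡7 → H

UVZH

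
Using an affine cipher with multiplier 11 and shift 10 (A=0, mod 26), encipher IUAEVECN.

I(8): 11·8+10=98≡20 → U
U(20): 11·20+10=230≡22 → W
A(0): 11·0+10=10 → K
E(4): 11·4+10=54≡2 → C
V(21): 11·21+10=241≡7 → H
E(4): 11·4+10=54≡2 → C
C(2): 11·2+10=32≡6 → G
N(13): 11·13+10=153≡23 → X

UWKCHCGX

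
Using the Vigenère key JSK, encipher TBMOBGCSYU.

CTWXTQLKID

Repeat the key across the message: JSKJSKJSKJ
T(19)+J(9): 28≡2 → C
B(1)+S(18): 19 → T
M(12)+K(10): 22 → W
O(14)+J(9): 23 → X
B(1)+S(18): 19 → T
G(6)+K(10): 16 → Q
C(2)+J(9): 11 → L
S(18)+S(18): 36≡10 → K
Y(24)+K(10): 34≡8 → I
U(20)+J(9): 29≡3 → D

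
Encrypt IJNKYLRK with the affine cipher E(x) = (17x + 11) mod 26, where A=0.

RIYZDQOZ

I(8): 17·8+11=147≡17 → R
J(9): 17·9+11=164≡8 → I
N(13): 17·13+11=232≡24 → Y
K(10): 17·10+11=181≡25 → Z
Y(24): 17·24+11=419≡3 → D
L(11): 17·11+11=198≡16 → Q
R(17): 17·17+11=300≡14 → O
K(10): 17·10+11=181≡25 → Z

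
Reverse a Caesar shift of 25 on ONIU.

O(14): 14−25=-11≡15 → P
N(13): 13−25=-12≡14 → O
I(8): 8−25=-17≡9 → J
U(20): 20−25=-5≡21 → V

POJV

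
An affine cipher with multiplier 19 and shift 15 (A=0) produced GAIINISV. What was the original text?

The inverse of 19 mod 26 is 11, since 19·11=209≡1. Apply D(y)=11·(y−15) mod 26:
G(6): 11·(6−15)=-99≡5 → F
A(0): 11·(0−15)=-165≡17 → R
I(8): 11·(8−15)=-77≡1 → B
I(8): 11·(8−15)=-77≡1 → B
N(13): 11·(13−15)=-22≡4 → E
I(8): 11·(8−15)=-77≡1 → B
S(18): 11·(18−15)=33≡7 → H
V(21): 11·(21−15)=66≡14 → O

FRBBEBHO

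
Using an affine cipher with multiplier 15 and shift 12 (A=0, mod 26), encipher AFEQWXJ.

A(0): 15·0+12=12 → M
F(5): 15·5+12=87≡9 → J
E(4): 15·4+12=72≡20 → U
Q(16): 15·16+12=252≡18 → S
W(22): 15·22+12=342≡4 → E
X(23): 15·23+12=357≡19 → T
J(9): 15·9+12=147≡17 → R

MJUSETR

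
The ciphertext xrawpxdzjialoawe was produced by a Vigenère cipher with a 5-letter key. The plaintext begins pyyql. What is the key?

Subtract each crib letter from the matching ciphertext letter (mod 26):
x(23)−p(15)=8 → i
r(17)−y(24)=-7≡19 → t
a(0)−y(24)=-24≡2 → c
w(22)−q(16)=6 → g
p(15)−l(11)=4 → e

itcge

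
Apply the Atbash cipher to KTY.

PGB

K(10) → P(15)
T(19) → G(6)
Y(24) → B(1)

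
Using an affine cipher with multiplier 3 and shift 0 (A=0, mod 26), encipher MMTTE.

M(12): 3·12+0=36≡10 → K
M(12): 3·12+0=36≡10 → K
T(19): 3·19+0=57≡5 → F
T(19): 3·19+0=57≡5 → F
E(4): 3·4+0=12 → M

KKFFM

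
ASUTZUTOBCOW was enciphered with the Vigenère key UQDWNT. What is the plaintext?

Repeat the key across the ciphertext: UQDWNTUQDWNT
A(0)−U(20): -20≡6 → G
S(18)−Q(16): 2 → C
U(20)−D(3): 17 → R
T(19)−W(22): -3≡23 → X
Z(25)−N(13): 12 → M
U(20)−T(19): 1 → B
T(19)−U(20): -1≡25 → Z
O(14)−Q(16): -2≡24 → Y
B(1)−D(3): -2≡24 → Y
C(2)−W(22): -20≡6 → G
O(14)−N(13): 1 → B
W(22)−T(19): 3 → D

GCRXMBZYYGBD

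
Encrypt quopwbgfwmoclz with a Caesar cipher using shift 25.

q(16): 16+25=41≡15 → p
u(20): 20+25=45≡19 → t
o(14): 14+25=39≡13 → n
p(15): 15+25=40≡14 → o
w(22): 22+25=47≡21 → v
b(1): 1+25=26≡0 → a
g(6): 6+25=31≡5 → f
f(5): 5+25=30≡4 → e
w(22): 22+25=47≡21 → v
m(12): 12+25=37≡11 → l
o(14): 14+25=39≡13 → n
c(2): 2+25=27≡1 → b
l(11): 11+25=36≡10 → k
z(25): 25+25=50≡24 → y

ptnovafevlnbky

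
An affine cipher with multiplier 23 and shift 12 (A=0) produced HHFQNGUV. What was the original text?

TTLQRCGX

The inverse of 23 mod 26 is 17, since 23·17=391≡1. Apply D(y)=17·(y−12) mod 26:
H(7): 17·(7−12)=-85≡19 → T
H(7): 17·(7−12)=-85≡19 → T
F(5): 17·(5−12)=-119≡11 → L
Q(16): 17·(16−12)=68≡16 → Q
N(13): 17·(13−12)=17 → R
G(6): 17·(6−12)=-102≡2 → C
U(20): 17·(20−12)=136≡6 → G
V(21): 17·(21−12)=153≡23 → X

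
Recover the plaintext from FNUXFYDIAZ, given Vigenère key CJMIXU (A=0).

DEIPIEBZOR

Repeat the key across the ciphertext: CJMIXUCJMI
F(5)−C(2): 3 → D
N(13)−J(9): 4 → E
U(20)−M(12): 8 → I
X(23)−I(8): 15 → P
F(5)−X(23): -18≡8 → I
Y(24)−U(20): 4 → E
D(3)−C(2): 1 → B
I(8)−J(9): -1≡25 → Z
A(0)−M(12): -12≡14 → O
Z(25)−I(8): 17 → R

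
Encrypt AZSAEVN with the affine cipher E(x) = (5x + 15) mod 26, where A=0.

PKBPJQC

A(0): 5·0+15=15 → P
Z(25): 5·25+15=140≡10 → K
S(18): 5·18+15=105≡1 → B
A(0): 5·0+15=15 → P
E(4): 5·4+15=35≡9 → J
V(21): 5·21+15=120≡16 → Q
N(13): 5·13+15=80≡2 → C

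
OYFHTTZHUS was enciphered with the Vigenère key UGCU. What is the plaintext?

USDNZNXNAM

Repeat the key across the ciphertext: UGCUUGCUUG
O(14)−U(20): -6≡20 → U
Y(24)−G(6): 18 → S
F(5)−C(2): 3 → D
H(7)−U(20): -13≡13 → N
T(19)−U(20): -1≡25 → Z
T(19)−G(6): 13 → N
Z(25)−C(2): 23 → X
H(7)−U(20): -13≡13 → N
U(20)−U(20): 0 → A
S(18)−G(6): 12 → M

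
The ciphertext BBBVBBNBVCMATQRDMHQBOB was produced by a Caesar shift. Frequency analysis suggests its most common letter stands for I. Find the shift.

19

The most frequent ciphertext letter is B (appears 8 times).
B is position 1; I is position 8.
Shift = -7≡19.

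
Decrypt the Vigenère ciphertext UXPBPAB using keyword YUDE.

WDMXRGY

Repeat the key across the ciphertext: YUDEYUD
U(20)−Y(24): -4≡22 → W
X(23)−U(20): 3 → D
P(15)−D(3): 12 → M
B(1)−E(4): -3≡23 → X
P(15)−Y(24): -9≡17 → R
A(0)−U(20): -20≡6 → G
B(1)−D(3): -2≡24 → Y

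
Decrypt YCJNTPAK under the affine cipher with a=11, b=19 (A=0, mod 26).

RPSQACDL

The inverse of 11 mod 26 is 19, since 11·19=209≡1. Apply D(y)=19·(y−19) mod 26:
Y(24): 19·(24−19)=95≡17 → R
C(2): 19·(2−19)=-323≡15 → P
J(9): 19·(9−19)=-190≡18 → S
N(13): 19·(13−19)=-114≡16 → Q
T(19): 19·(19−19)=0 → A
P(15): 19·(15−19)=-76≡2 → C
A(0): 19·(0−19)=-361≡3 → D
K(10): 19·(10−19)=-171≡11 → L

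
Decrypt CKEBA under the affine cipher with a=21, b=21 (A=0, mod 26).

The inverse of 21 mod 26 is 5, since 21·5=105≡1. Apply D(y)=5·(y−21) mod 26:
C(2): 5·(2−21)=-95≡9 → J
K(10): 5·(10−21)=-55≡23 → X
E(4): 5·(4−21)=-85≡19 → T
B(1): 5·(1−21)=-100≡4 → E
A(0): 5·(0−21)=-105≡25 → Z

JXTEZ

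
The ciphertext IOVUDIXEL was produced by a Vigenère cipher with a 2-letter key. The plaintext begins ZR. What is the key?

Subtract each crib letter from the matching ciphertext letter (mod 26):
I(8)−Z(25)=-17≡9 → J
O(14)−R(17)=-3≡23 → X

JX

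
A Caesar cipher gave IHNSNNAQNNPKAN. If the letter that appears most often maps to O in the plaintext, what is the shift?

The most frequent ciphertext letter is N (appears 6 times).
N is position 13; O is position 14.
Shift = -1≡25.

25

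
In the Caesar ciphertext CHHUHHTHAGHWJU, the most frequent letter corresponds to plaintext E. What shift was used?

3

The most frequent ciphertext letter is H (appears 6 times).
H is position 7; E is position 4.
Shift = 3.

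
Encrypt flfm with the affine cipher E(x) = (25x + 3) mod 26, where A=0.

ysyr

f(5): 25·5+3=128≡24 → y
l(11): 25·11+3=278≡18 → s
f(5): 25·5+3=128≡24 → y
m(12): 25·12+3=303≡17 → r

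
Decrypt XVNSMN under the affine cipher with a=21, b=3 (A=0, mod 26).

WMYXTY

The inverse of 21 mod 26 is 5, since 21·5=105≡1. Apply D(y)=5·(y−3) mod 26:
X(23): 5·(23−3)=100≡22 → W
V(21): 5·(21−3)=90≡12 → M
N(13): 5·(13−3)=50≡24 → Y
S(18): 5·(18−3)=75≡23 → X
M(12): 5·(12−3)=45≡19 → T
N(13): 5·(13−3)=50≡24 → Y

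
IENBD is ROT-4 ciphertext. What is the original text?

I(8): 8−4=4 → E
E(4): 4−4=0 → A
N(13): 13−4=9 → J
B(1): 1−4=-3≡23 → X
D(3): 3−4=-1≡25 → Z

EAJXZ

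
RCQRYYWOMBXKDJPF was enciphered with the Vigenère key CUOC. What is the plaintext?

Repeat the key across the ciphertext: CUOCCUOCCUOCCUOC
R(17)−C(2): 15 → P
C(2)−U(20): -18≡8 → I
Q(16)−O(14): 2 → C
R(17)−C(2): 15 → P
Y(24)−C(2): 22 → W
Y(24)−U(20): 4 → E
W(22)−O(14): 8 → I
O(14)−C(2): 12 → M
M(12)−C(2): 10 → K
B(1)−U(20): -19≡7 → H
X(23)−O(14): 9 → J
K(10)−C(2): 8 → I
D(3)−C(2): 1 → B
J(9)−U(20): -11≡15 → P
P(15)−O(14): 1 → B
F(5)−C(2): 3 → D

PICPWEIMKHJIBPBD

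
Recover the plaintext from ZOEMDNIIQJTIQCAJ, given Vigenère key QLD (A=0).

JDBWSKSXNTIFARXT

Repeat the key across the ciphertext: QLDQLDQLDQLDQLDQ
Z(25)−Q(16): 9 → J
O(14)−L(11): 3 → D
E(4)−D(3): 1 → B
M(12)−Q(16): -4≡22 → W
D(3)−L(11): -8≡18 → S
N(13)−D(3): 10 → K
I(8)−Q(16): -8≡18 → S
I(8)−L(11): -3≡23 → X
Q(16)−D(3): 13 → N
J(9)−Q(16): -7≡19 → T
T(19)−L(11): 8 → I
I(8)−D(3): 5 → F
Q(16)−Q(16): 0 → A
C(2)−L(11): -9≡17 → R
A(0)−D(3): -3≡23 → X
J(9)−Q(16): -7≡19 → T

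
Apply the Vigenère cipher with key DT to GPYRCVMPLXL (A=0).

JIBKFOPIOQO

Repeat the key across the message: DTDTDTDTDTD
G(6)+D(3): 9 → J
P(15)+T(19): 34≡8 → I
Y(24)+D(3): 27≡1 → B
R(17)+T(19): 36≡10 → K
C(2)+D(3): 5 → F
V(21)+T(19): 40≡14 → O
M(12)+D(3): 15 → P
P(15)+T(19): 34≡8 → I
L(11)+D(3): 14 → O
X(23)+T(19): 42≡16 → Q
L(11)+D(3): 14 → O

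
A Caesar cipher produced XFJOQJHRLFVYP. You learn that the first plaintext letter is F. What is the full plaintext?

From the crib: X(23)−F(5)=18, so the shift is 18.
Subtract 18 from each ciphertext letter:
X(23): 23−18=5 → F
F(5): 5−18=-13≡13 → N
J(9): 9−18=-9≡17 → R
O(14): 14−18=-4≡22 → W
Q(16): 16−18=-2≡24 → Y
J(9): 9−18=-9≡17 → R
H(7): 7−18=-11≡15 → P
R(17): 17−18=-1≡25 → Z
L(11): 11−18=-7≡19 → T
F(5): 5−18=-13≡13 → N
V(21): 21−18=3 → D
Y(24): 24−18=6 → G
P(15): 15−18=-3≡23 → X

FNRWYRPZTNDGX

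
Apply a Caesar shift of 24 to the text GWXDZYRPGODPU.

EUVBXWPNEMBNS

G(6): 6+24=30≡4 → E
W(22): 22+24=46≡20 → U
X(23): 23+24=47≡21 → V
D(3): 3+24=27≡1 → B
Z(25): 25+24=49≡23 → X
Y(24): 24+24=48≡22 → W
R(17): 17+24=41≡15 → P
P(15): 15+24=39≡13 → N
G(6): 6+24=30≡4 → E
O(14): 14+24=38≡12 → M
D(3): 3+24=27≡1 → B
P(15): 15+24=39≡13 → N
U(20): 20+24=44≡18 → S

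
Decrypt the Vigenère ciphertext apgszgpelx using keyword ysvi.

Repeat the key across the ciphertext: ysviysviys
a(0)−y(24): -24≡2 → c
p(15)−s(18): -3≡23 → x
g(6)−v(21): -15≡11 → l
s(18)−i(8): 10 → k
z(25)−y(24): 1 → b
g(6)−s(18): -12≡14 → o
p(15)−v(21): -6≡20 → u
e(4)−i(8): -4≡22 → w
l(11)−y(24): -13≡13 → n
x(23)−s(18): 5 → f

cxlkbouwnf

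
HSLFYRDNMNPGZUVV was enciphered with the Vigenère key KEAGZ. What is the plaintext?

XOLZZHZNGOFCZOWL

Repeat the key across the ciphertext: KEAGZKEAGZKEAGZK
H(7)−K(10): -3≡23 → X
S(18)−E(4): 14 → O
L(11)−A(0): 11 → L
F(5)−G(6): -1≡25 → Z
Y(24)−Z(25): -1≡25 → Z
R(17)−K(10): 7 → H
D(3)−E(4): -1≡25 → Z
N(13)−A(0): 13 → N
M(12)−G(6): 6 → G
N(13)−Z(25): -12≡14 → O
P(15)−K(10): 5 → F
G(6)−E(4): 2 → C
Z(25)−A(0): 25 → Z
U(20)−G(6): 14 → O
V(21)−Z(25): -4≡22 → W
V(21)−K(10): 11 → L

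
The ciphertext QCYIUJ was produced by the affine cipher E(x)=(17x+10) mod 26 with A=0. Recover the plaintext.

IYKGWD

The inverse of 17 mod 26 is 23, since 17·23=391≡1. Apply D(y)=23·(y−10) mod 26:
Q(16): 23·(16−10)=138≡8 → I
C(2): 23·(2−10)=-184≡24 → Y
Y(24): 23·(24−10)=322≡10 → K
I(8): 23·(8−10)=-46≡6 → G
U(20): 23·(20−10)=230≡22 → W
J(9): 23·(9−10)=-23≡3 → D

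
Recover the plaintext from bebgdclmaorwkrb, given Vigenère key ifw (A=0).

tzfyygdhegmacmf

Repeat the key across the ciphertext: ifwifwifwifwifw
b(1)−i(8): -7≡19 → t
e(4)−f(5): -1≡25 → z
b(1)−w(22): -21≡5 → f
g(6)−i(8): -2≡24 → y
d(3)−f(5): -2≡24 → y
c(2)−w(22): -20≡6 → g
l(11)−i(8): 3 → d
m(12)−f(5): 7 → h
a(0)−w(22): -22≡4 → e
o(14)−i(8): 6 → g
r(17)−f(5): 12 → m
w(22)−w(22): 0 → a
k(10)−i(8): 2 → c
r(17)−f(5): 12 → m
b(1)−w(22): -21≡5 → f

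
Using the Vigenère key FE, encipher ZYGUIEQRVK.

Repeat the key across the message: FEFEFEFEFE
Z(25)+F(5): 30≡4 → E
Y(24)+E(4): 28≡2 → C
G(6)+F(5): 11 → L
U(20)+E(4): 24 → Y
I(8)+F(5): 13 → N
E(4)+E(4): 8 → I
Q(16)+F(5): 21 → V
R(17)+E(4): 21 → V
V(21)+F(5): 26≡0 → A
K(10)+E(4): 14 → O

ECLYNIVVAO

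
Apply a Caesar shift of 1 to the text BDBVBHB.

B(1): 1+1=2 → C
D(3): 3+1=4 → E
B(1): 1+1=2 → C
V(21): 21+1=22 → W
B(1): 1+1=2 → C
H(7): 7+1=8 → I
B(1): 1+1=2 → C

CECWCIC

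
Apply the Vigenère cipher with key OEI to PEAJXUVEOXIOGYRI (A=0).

Repeat the key across the message: OEIOEIOEIOEIOEIO
P(15)+O(14): 29≡3 → D
E(4)+E(4): 8 → I
A(0)+I(8): 8 → I
J(9)+O(14): 23 → X
X(23)+E(4): 27≡1 → B
U(20)+I(8): 28≡2 → C
V(21)+O(14): 35≡9 → J
E(4)+E(4): 8 → I
O(14)+I(8): 22 → W
X(23)+O(14): 37≡11 → L
I(8)+E(4): 12 → M
O(14)+I(8): 22 → W
G(6)+O(14): 20 → U
Y(24)+E(4): 28≡2 → C
R(17)+I(8): 25 → Z
I(8)+O(14): 22 → W

DIIXBCJIWLMWUCZW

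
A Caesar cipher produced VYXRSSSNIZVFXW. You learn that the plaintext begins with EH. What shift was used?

17

From the crib: V(21)−E(4)=17, so the shift is 17.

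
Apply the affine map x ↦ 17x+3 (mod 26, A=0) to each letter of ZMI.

MZJ

Z(25): 17·25+3=428≡12 → M
M(12): 17·12+3=207≡25 → Z
I(8): 17·8+3=139≡9 → J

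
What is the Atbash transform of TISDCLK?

GRHWXOP

T(19) → G(6)
I(8) → R(17)
S(18) → H(7)
D(3) → W(22)
C(2) → X(23)
L(11) → O(14)
K(10) → P(15)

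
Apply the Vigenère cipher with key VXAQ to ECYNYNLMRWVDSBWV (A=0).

Repeat the key across the message: VXAQVXAQVXAQVXAQ
E(4)+V(21): 25 → Z
C(2)+X(23): 25 → Z
Y(24)+A(0): 24 → Y
N(13)+Q(16): 29≡3 → D
Y(24)+V(21): 45≡19 → T
N(13)+X(23): 36≡10 → K
L(11)+A(0): 11 → L
M(12)+Q(16): 28≡2 → C
R(17)+V(21): 38≡12 → M
W(22)+X(23): 45≡19 → T
V(21)+A(0): 21 → V
D(3)+Q(16): 19 → T
S(18)+V(21): 39≡13 → N
B(1)+X(23): 24 → Y
W(22)+A(0): 22 → W
V(21)+Q(16): 37≡11 → L

ZZYDTKLCMTVTNYWL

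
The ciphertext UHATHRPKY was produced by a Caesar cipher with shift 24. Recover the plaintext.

WJCVJTRMA

U(20): 20−24=-4≡22 → W
H(7): 7−24=-17≡9 → J
A(0): 0−24=-24≡2 → C
T(19): 19−24=-5≡21 → V
H(7): 7−24=-17≡9 → J
R(17): 17−24=-7≡19 → T
P(15): 15−24=-9≡17 → R
K(10): 10−24=-14≡12 → M
Y(24): 24−24=0 → A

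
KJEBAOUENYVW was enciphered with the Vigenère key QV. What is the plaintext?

UOOGKTEJXDFB

Repeat the key across the ciphertext: QVQVQVQVQVQV
K(10)−Q(16): -6≡20 → U
J(9)−V(21): -12≡14 → O
E(4)−Q(16): -12≡14 → O
B(1)−V(21): -20≡6 → G
A(0)−Q(16): -16≡10 → K
O(14)−V(21): -7≡19 → T
U(20)−Q(16): 4 → E
E(4)−V(21): -17≡9 → J
N(13)−Q(16): -3≡23 → X
Y(24)−V(21): 3 → D
V(21)−Q(16): 5 → F
W(22)−V(21): 1 → B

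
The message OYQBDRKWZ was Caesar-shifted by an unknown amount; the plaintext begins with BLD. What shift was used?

From the crib: O(14)−B(1)=13, so the shift is 13.

13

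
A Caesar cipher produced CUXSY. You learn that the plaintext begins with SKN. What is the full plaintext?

From the crib: C(2)−S(18)=-16≡10, so the shift is 10.
Subtract 10 from each ciphertext letter:
C(2): 2−10=-8≡18 → S
U(20): 20−10=10 → K
X(23): 23−10=13 → N
S(18): 18−10=8 → I
Y(24): 24−10=14 → O

SKNIO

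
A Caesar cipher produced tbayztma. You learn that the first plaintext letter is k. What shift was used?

From the crib: t(19)−k(10)=9, so the shift is 9.

9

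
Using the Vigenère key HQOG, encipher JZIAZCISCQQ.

QPWGGSWYJGE

Repeat the key across the message: HQOGHQOGHQO
J(9)+H(7): 16 → Q
Z(25)+Q(16): 41≡15 → P
I(8)+O(14): 22 → W
A(0)+G(6): 6 → G
Z(25)+H(7): 32≡6 → G
C(2)+Q(16): 18 → S
I(8)+O(14): 22 → W
S(18)+G(6): 24 → Y
C(2)+H(7): 9 → J
Q(16)+Q(16): 32≡6 → G
Q(16)+O(14): 30≡4 → E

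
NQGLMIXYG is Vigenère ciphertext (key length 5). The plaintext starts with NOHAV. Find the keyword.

ACZLR

Subtract each crib letter from the matching ciphertext letter (mod 26):
N(13)−N(13)=0 → A
Q(16)−O(14)=2 → C
G(6)−H(7)=-1≡25 → Z
L(11)−A(0)=11 → L
M(12)−V(21)=-9≡17 → R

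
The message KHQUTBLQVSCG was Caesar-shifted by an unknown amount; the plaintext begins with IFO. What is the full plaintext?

From the crib: K(10)−I(8)=2, so the shift is 2.
Subtract 2 from each ciphertext letter:
K(10): 10−2=8 → I
H(7): 7−2=5 → F
Q(16): 16−2=14 → O
U(20): 20−2=18 → S
T(19): 19−2=17 → R
B(1): 1−2=-1≡25 → Z
L(11): 11−2=9 → J
Q(16): 16−2=14 → O
V(21): 21−2=19 → T
S(18): 18−2=16 → Q
C(2): 2−2=0 → A
G(6): 6−2=4 → E

IFOSRZJOTQAE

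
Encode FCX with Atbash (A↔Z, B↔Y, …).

UXC

F(5) → U(20)
C(2) → X(23)
X(23) → C(2)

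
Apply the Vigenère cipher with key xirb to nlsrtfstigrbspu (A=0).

ktjsqnjufoicpxl

Repeat the key across the message: xirbxirbxirbxir
n(13)+x(23): 36≡10 → k
l(11)+i(8): 19 → t
s(18)+r(17): 35≡9 → j
r(17)+b(1): 18 → s
t(19)+x(23): 42≡16 → q
f(5)+i(8): 13 → n
s(18)+r(17): 35≡9 → j
t(19)+b(1): 20 → u
i(8)+x(23): 31≡5 → f
g(6)+i(8): 14 → o
r(17)+r(17): 34≡8 → i
b(1)+b(1): 2 → c
s(18)+x(23): 41≡15 → p
p(15)+i(8): 23 → x
u(20)+r(17): 37≡11 → l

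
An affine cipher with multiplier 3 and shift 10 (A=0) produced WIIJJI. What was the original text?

EIIRRI

The inverse of 3 mod 26 is 9, since 3·9=27≡1. Apply D(y)=9·(y−10) mod 26:
W(22): 9·(22−10)=108≡4 → E
I(8): 9·(8−10)=-18≡8 → I
I(8): 9·(8−10)=-18≡8 → I
J(9): 9·(9−10)=-9≡17 → R
J(9): 9·(9−10)=-9≡17 → R
I(8): 9·(8−10)=-18≡8 → I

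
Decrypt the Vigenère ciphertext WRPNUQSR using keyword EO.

Repeat the key across the ciphertext: EOEOEOEO
W(22)−E(4): 18 → S
R(17)−O(14): 3 → D
P(15)−E(4): 11 → L
N(13)−O(14): -1≡25 → Z
U(20)−E(4): 16 → Q
Q(16)−O(14): 2 → C
S(18)−E(4): 14 → O
R(17)−O(14): 3 → D

SDLZQCOD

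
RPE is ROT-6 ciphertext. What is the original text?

R(17): 17−6=11 → L
P(15): 15−6=9 → J
E(4): 4−6=-2≡24 → Y

LJY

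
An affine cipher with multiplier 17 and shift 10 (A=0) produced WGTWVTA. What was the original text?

QMZQTZE

The inverse of 17 mod 26 is 23, since 17·23=391≡1. Apply D(y)=23·(y−10) mod 26:
W(22): 23·(22−10)=276≡16 → Q
G(6): 23·(6−10)=-92≡12 → M
T(19): 23·(19−10)=207≡25 → Z
W(22): 23·(22−10)=276≡16 → Q
V(21): 23·(21−10)=253≡19 → T
T(19): 23·(19−10)=207≡25 → Z
A(0): 23·(0−10)=-230≡4 → E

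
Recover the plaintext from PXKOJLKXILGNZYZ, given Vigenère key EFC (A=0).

Repeat the key across the ciphertext: EFCEFCEFCEFCEFC
P(15)−E(4): 11 → L
X(23)−F(5): 18 → S
K(10)−C(2): 8 → I
O(14)−E(4): 10 → K
J(9)−F(5): 4 → E
L(11)−C(2): 9 → J
K(10)−E(4): 6 → G
X(23)−F(5): 18 → S
I(8)−C(2): 6 → G
L(11)−E(4): 7 → H
G(6)−F(5): 1 → B
N(13)−C(2): 11 → L
Z(25)−E(4): 21 → V
Y(24)−F(5): 19 → T
Z(25)−C(2): 23 → X

LSIKEJGSGHBLVTX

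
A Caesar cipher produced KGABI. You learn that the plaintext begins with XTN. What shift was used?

From the crib: K(10)−X(23)=-13≡13, so the shift is 13.

13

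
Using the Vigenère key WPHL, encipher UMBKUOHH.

QBIVQDOS

Repeat the key across the message: WPHLWPHL
U(20)+W(22): 42≡16 → Q
M(12)+P(15): 27≡1 → B
B(1)+H(7): 8 → I
K(10)+L(11): 21 → V
U(20)+W(22): 42≡16 → Q
O(14)+P(15): 29≡3 → D
H(7)+H(7): 14 → O
H(7)+L(11): 18 → S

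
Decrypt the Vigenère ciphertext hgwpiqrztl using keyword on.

tticuddmfy

Repeat the key across the ciphertext: ononononon
h(7)−o(14): -7≡19 → t
g(6)−n(13): -7≡19 → t
w(22)−o(14): 8 → i
p(15)−n(13): 2 → c
i(8)−o(14): -6≡20 → u
q(16)−n(13): 3 → d
r(17)−o(14): 3 → d
z(25)−n(13): 12 → m
t(19)−o(14): 5 → f
l(11)−n(13): -2≡24 → y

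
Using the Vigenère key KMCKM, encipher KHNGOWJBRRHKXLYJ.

UTPQAGVDBDRWZVKT

Repeat the key across the message: KMCKMKMCKMKMCKMK
K(10)+K(10): 20 → U
H(7)+M(12): 19 → T
N(13)+C(2): 15 → P
G(6)+K(10): 16 → Q
O(14)+M(12): 26≡0 → A
W(22)+K(10): 32≡6 → G
J(9)+M(12): 21 → V
B(1)+C(2): 3 → D
R(17)+K(10): 27≡1 → B
R(17)+M(12): 29≡3 → D
H(7)+K(10): 17 → R
K(10)+M(12): 22 → W
X(23)+C(2): 25 → Z
L(11)+K(10): 21 → V
Y(24)+M(12): 36≡10 → K
J(9)+K(10): 19 → T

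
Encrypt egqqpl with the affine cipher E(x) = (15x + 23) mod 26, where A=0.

fjddog

e(4): 15·4+23=83≡5 → f
g(6): 15·6+23=113≡9 → j
q(16): 15·16+23=263≡3 → d
q(16): 15·16+23=263≡3 → d
p(15): 15·15+23=248≡14 → o
l(11): 15·11+23=188≡6 → g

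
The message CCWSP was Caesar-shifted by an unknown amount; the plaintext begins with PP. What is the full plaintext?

From the crib: C(2)−P(15)=-13≡13, so the shift is 13.
Subtract 13 from each ciphertext letter:
C(2): 2−13=-11≡15 → P
C(2): 2−13=-11≡15 → P
W(22): 22−13=9 → J
S(18): 18−13=5 → F
P(15): 15−13=2 → C

PPJFC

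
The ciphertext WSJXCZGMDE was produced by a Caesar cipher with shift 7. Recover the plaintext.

PLCQVSZFWX

W(22): 22−7=15 → P
S(18): 18−7=11 → L
J(9): 9−7=2 → C
X(23): 23−7=16 → Q
C(2): 2−7=-5≡21 → V
Z(25): 25−7=18 → S
G(6): 6−7=-1≡25 → Z
M(12): 12−7=5 → F
D(3): 3−7=-4≡22 → W
E(4): 4−7=-3≡23 → X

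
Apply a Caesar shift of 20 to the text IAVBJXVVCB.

I(8): 8+20=28≡2 → C
A(0): 0+20=20 → U
V(21): 21+20=41≡15 → P
B(1): 1+20=21 → V
J(9): 9+20=29≡3 → D
X(23): 23+20=43≡17 → R
V(21): 21+20=41≡15 → P
V(21): 21+20=41≡15 → P
C(2): 2+20=22 → W
B(1): 1+20=21 → V

CUPVDRPPWV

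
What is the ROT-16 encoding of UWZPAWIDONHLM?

KMPFQMYTEDXBC

U(20): 20+16=36≡10 → K
W(22): 22+16=38≡12 → M
Z(25): 25+16=41≡15 → P
P(15): 15+16=31≡5 → F
A(0): 0+16=16 → Q
W(22): 22+16=38≡12 → M
I(8): 8+16=24 → Y
D(3): 3+16=19 → T
O(14): 14+16=30≡4 → E
N(13): 13+16=29≡3 → D
H(7): 7+16=23 → X
L(11): 11+16=27≡1 → B
M(12): 12+16=28≡2 → C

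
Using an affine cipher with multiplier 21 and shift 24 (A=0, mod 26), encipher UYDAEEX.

U(20): 21·20+24=444≡2 → C
Y(24): 21·24+24=528≡8 → I
D(3): 21·3+24=87≡9 → J
A(0): 21·0+24=24 → Y
E(4): 21·4+24=108≡4 → E
E(4): 21·4+24=108≡4 → E
X(23): 21·23+24=507≡13 → N

CIJYEEN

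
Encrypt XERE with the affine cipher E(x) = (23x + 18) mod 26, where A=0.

BGTG

X(23): 23·23+18=547≡1 → B
E(4): 23·4+18=110≡6 → G
R(17): 23·17+18=409≡19 → T
E(4): 23·4+18=110≡6 → G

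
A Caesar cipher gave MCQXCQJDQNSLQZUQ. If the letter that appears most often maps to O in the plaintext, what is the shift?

2

The most frequent ciphertext letter is Q (appears 5 times).
Q is position 16; O is position 14.
Shift = 2.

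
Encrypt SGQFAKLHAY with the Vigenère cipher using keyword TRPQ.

LXFVTBAXTP

Repeat the key across the message: TRPQTRPQTR
S(18)+T(19): 37≡11 → L
G(6)+R(17): 23 → X
Q(16)+P(15): 31≡5 → F
F(5)+Q(16): 21 → V
A(0)+T(19): 19 → T
K(10)+R(17): 27≡1 → B
L(11)+P(15): 26≡0 → A
H(7)+Q(16): 23 → X
A(0)+T(19): 19 → T
Y(24)+R(17): 41≡15 → P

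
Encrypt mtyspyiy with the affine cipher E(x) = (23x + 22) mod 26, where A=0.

m(12): 23·12+22=298≡12 → m
t(19): 23·19+22=459≡17 → r
y(24): 23·24+22=574≡2 → c
s(18): 23·18+22=436≡20 → u
p(15): 23·15+22=367≡3 → d
y(24): 23·24+22=574≡2 → c
i(8): 23·8+22=206≡24 → y
y(24): 23·24+22=574≡2 → c

mrcudcyc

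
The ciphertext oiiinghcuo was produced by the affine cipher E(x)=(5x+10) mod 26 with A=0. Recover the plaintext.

gkkklupocg

The inverse of 5 mod 26 is 21, since 5·21=105≡1. Apply D(y)=21·(y−10) mod 26:
o(14): 21·(14−10)=84≡6 → g
i(8): 21·(8−10)=-42≡10 → k
i(8): 21·(8−10)=-42≡10 → k
i(8): 21·(8−10)=-42≡10 → k
n(13): 21·(13−10)=63≡11 → l
g(6): 21·(6−10)=-84≡20 → u
h(7): 21·(7−10)=-63≡15 → p
c(2): 21·(2−10)=-168≡14 → o
u(20): 21·(20−10)=210≡2 → c
o(14): 21·(14−10)=84≡6 → g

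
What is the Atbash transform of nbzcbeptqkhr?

myaxyvkgjpsi

n(13) → m(12)
b(1) → y(24)
z(25) → a(0)
c(2) → x(23)
b(1) → y(24)
e(4) → v(21)
p(15) → k(10)
t(19) → g(6)
q(16) → j(9)
k(10) → p(15)
h(7) → s(18)
r(17) → i(8)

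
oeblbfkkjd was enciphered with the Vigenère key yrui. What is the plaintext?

Repeat the key across the ciphertext: yruiyruiyr
o(14)−y(24): -10≡16 → q
e(4)−r(17): -13≡13 → n
b(1)−u(20): -19≡7 → h
l(11)−i(8): 3 → d
b(1)−y(24): -23≡3 → d
f(5)−r(17): -12≡14 → o
k(10)−u(20): -10≡16 → q
k(10)−i(8): 2 → c
j(9)−y(24): -15≡11 → l
d(3)−r(17): -14≡12 → m

qnhddoqclm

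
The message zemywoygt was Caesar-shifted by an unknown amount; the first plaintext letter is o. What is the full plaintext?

From the crib: z(25)−o(14)=11, so the shift is 11.
Subtract 11 from each ciphertext letter:
z(25): 25−11=14 → o
e(4): 4−11=-7≡19 → t
m(12): 12−11=1 → b
y(24): 24−11=13 → n
w(22): 22−11=11 → l
o(14): 14−11=3 → d
y(24): 24−11=13 → n
g(6): 6−11=-5≡21 → v
t(19): 19−11=8 → i

otbnldnvi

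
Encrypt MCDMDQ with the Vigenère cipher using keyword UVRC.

Repeat the key across the message: UVRCUV
M(12)+U(20): 32≡6 → G
C(2)+V(21): 23 → X
D(3)+R(17): 20 → U
M(12)+C(2): 14 → O
D(3)+U(20): 23 → X
Q(16)+V(21): 37≡11 → L

GXUOXL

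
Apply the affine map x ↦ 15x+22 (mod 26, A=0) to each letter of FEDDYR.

TEPPSR

F(5): 15·5+22=97≡19 → T
E(4): 15·4+22=82≡4 → E
D(3): 15·3+22=67≡15 → P
D(3): 15·3+22=67≡15 → P
Y(24): 15·24+22=382≡18 → S
R(17): 15·17+22=277≡17 → R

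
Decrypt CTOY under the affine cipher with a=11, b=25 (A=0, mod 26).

FQZH

The inverse of 11 mod 26 is 19, since 11·19=209≡1. Apply D(y)=19·(y−25) mod 26:
C(2): 19·(2−25)=-437≡5 → F
T(19): 19·(19−25)=-114≡16 → Q
O(14): 19·(14−25)=-209≡25 → Z
Y(24): 19·(24−25)=-19≡7 → H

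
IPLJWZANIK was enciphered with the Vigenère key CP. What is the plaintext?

Repeat the key across the ciphertext: CPCPCPCPCP
I(8)−C(2): 6 → G
P(15)−P(15): 0 → A
L(11)−C(2): 9 → J
J(9)−P(15): -6≡20 → U
W(22)−C(2): 20 → U
Z(25)−P(15): 10 → K
A(0)−C(2): -2≡24 → Y
N(13)−P(15): -2≡24 → Y
I(8)−C(2): 6 → G
K(10)−P(15): -5≡21 → V

GAJUUKYYGV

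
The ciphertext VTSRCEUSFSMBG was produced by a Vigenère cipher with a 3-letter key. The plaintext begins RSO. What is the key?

Subtract each crib letter from the matching ciphertext letter (mod 26):
V(21)−R(17)=4 → E
T(19)−S(18)=1 → B
S(18)−O(14)=4 → E

EBE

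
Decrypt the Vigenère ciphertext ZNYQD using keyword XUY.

Repeat the key across the ciphertext: XUYXU
Z(25)−X(23): 2 → C
N(13)−U(20): -7≡19 → T
Y(24)−Y(24): 0 → A
Q(16)−X(23): -7≡19 → T
D(3)−U(20): -17≡9 → J

CTATJ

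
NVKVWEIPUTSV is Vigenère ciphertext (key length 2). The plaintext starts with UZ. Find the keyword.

Subtract each crib letter from the matching ciphertext letter (mod 26):
N(13)−U(20)=-7≡19 → T
V(21)−Z(25)=-4≡22 → W

TW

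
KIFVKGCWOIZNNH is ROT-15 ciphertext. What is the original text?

VTQGVRNHZTKYYS

K(10): 10−15=-5≡21 → V
I(8): 8−15=-7≡19 → T
F(5): 5−15=-10≡16 → Q
V(21): 21−15=6 → G
K(10): 10−15=-5≡21 → V
G(6): 6−15=-9≡17 → R
C(2): 2−15=-13≡13 → N
W(22): 22−15=7 → H
O(14): 14−15=-1≡25 → Z
I(8): 8−15=-7≡19 → T
Z(25): 25−15=10 → K
N(13): 13−15=-2≡24 → Y
N(13): 13−15=-2≡24 → Y
H(7): 7−15=-8≡18 → S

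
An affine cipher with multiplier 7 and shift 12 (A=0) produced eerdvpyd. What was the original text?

The inverse of 7 mod 26 is 15, since 7·15=105≡1. Apply D(y)=15·(y−12) mod 26:
e(4): 15·(4−12)=-120≡10 → k
e(4): 15·(4−12)=-120≡10 → k
r(17): 15·(17−12)=75≡23 → x
d(3): 15·(3−12)=-135≡21 → v
v(21): 15·(21−12)=135≡5 → f
p(15): 15·(15−12)=45≡19 → t
y(24): 15·(24−12)=180≡24 → y
d(3): 15·(3−12)=-135≡21 → v

kkxvftyv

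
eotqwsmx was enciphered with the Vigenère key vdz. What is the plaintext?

jluvttru

Repeat the key across the ciphertext: vdzvdzvd
e(4)−v(21): -17≡9 → j
o(14)−d(3): 11 → l
t(19)−z(25): -6≡20 → u
q(16)−v(21): -5≡21 → v
w(22)−d(3): 19 → t
s(18)−z(25): -7≡19 → t
m(12)−v(21): -9≡17 → r
x(23)−d(3): 20 → u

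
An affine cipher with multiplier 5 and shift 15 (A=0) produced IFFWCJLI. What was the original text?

JYYRNEUJ

The inverse of 5 mod 26 is 21, since 5·21=105≡1. Apply D(y)=21·(y−15) mod 26:
I(8): 21·(8−15)=-147≡9 → J
F(5): 21·(5−15)=-210≡24 → Y
F(5): 21·(5−15)=-210≡24 → Y
W(22): 21·(22−15)=147≡17 → R
C(2): 21·(2−15)=-273≡13 → N
J(9): 21·(9−15)=-126≡4 → E
L(11): 21·(11−15)=-84≡20 → U
I(8): 21·(8−15)=-147≡9 → J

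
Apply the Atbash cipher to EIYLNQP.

E(4) → V(21)
I(8) → R(17)
Y(24) → B(1)
L(11) → O(14)
N(13) → M(12)
Q(16) → J(9)
P(15) → K(10)

VRBOMJK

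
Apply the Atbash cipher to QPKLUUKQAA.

JKPOFFPJZZ

Q(16) → J(9)
P(15) → K(10)
K(10) → P(15)
L(11) → O(14)
U(20) → F(5)
U(20) → F(5)
K(10) → P(15)
Q(16) → J(9)
A(0) → Z(25)
A(0) → Z(25)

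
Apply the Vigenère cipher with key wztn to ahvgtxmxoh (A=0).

Repeat the key across the message: wztnwztnwz
a(0)+w(22): 22 → w
h(7)+z(25): 32≡6 → g
v(21)+t(19): 40≡14 → o
g(6)+n(13): 19 → t
t(19)+w(22): 41≡15 → p
x(23)+z(25): 48≡22 → w
m(12)+t(19): 31≡5 → f
x(23)+n(13): 36≡10 → k
o(14)+w(22): 36≡10 → k
h(7)+z(25): 32≡6 → g

wgotpwfkkg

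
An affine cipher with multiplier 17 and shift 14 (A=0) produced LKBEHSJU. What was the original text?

The inverse of 17 mod 26 is 23, since 17·23=391≡1. Apply D(y)=23·(y−14) mod 26:
L(11): 23·(11−14)=-69≡9 → J
K(10): 23·(10−14)=-92≡12 → M
B(1): 23·(1−14)=-299≡13 → N
E(4): 23·(4−14)=-230≡4 → E
H(7): 23·(7−14)=-161≡21 → V
S(18): 23·(18−14)=92≡14 → O
J(9): 23·(9−14)=-115≡15 → P
U(20): 23·(20−14)=138≡8 → I

JMNEVOPI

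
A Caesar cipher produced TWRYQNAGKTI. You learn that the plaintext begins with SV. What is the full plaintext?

From the crib: T(19)−S(18)=1, so the shift is 1.
Subtract 1 from each ciphertext letter:
T(19): 19−1=18 → S
W(22): 22−1=21 → V
R(17): 17−1=16 → Q
Y(24): 24−1=23 → X
Q(16): 16−1=15 → P
N(13): 13−1=12 → M
A(0): 0−1=-1≡25 → Z
G(6): 6−1=5 → F
K(10): 10−1=9 → J
T(19): 19−1=18 → S
I(8): 8−1=7 → H

SVQXPMZFJSH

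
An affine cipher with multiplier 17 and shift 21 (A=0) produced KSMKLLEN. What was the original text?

HJBHEEZY

The inverse of 17 mod 26 is 23, since 17·23=391≡1. Apply D(y)=23·(y−21) mod 26:
K(10): 23·(10−21)=-253≡7 → H
S(18): 23·(18−21)=-69≡9 → J
M(12): 23·(12−21)=-207≡1 → B
K(10): 23·(10−21)=-253≡7 → H
L(11): 23·(11−21)=-230≡4 → E
L(11): 23·(11−21)=-230≡4 → E
E(4): 23·(4−21)=-391≡25 → Z
N(13): 23·(13−21)=-184≡24 → Y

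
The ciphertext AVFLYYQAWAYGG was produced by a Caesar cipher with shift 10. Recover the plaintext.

A(0): 0−10=-10≡16 → Q
V(21): 21−10=11 → L
F(5): 5−10=-5≡21 → V
L(11): 11−10=1 → B
Y(24): 24−10=14 → O
Y(24): 24−10=14 → O
Q(16): 16−10=6 → G
A(0): 0−10=-10≡16 → Q
W(22): 22−10=12 → M
A(0): 0−10=-10≡16 → Q
Y(24): 24−10=14 → O
G(6): 6−10=-4≡22 → W
G(6): 6−10=-4≡22 → W

QLVBOOGQMQOWW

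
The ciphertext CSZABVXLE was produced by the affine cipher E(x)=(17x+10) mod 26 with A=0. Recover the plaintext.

YCHEBTNXS

The inverse of 17 mod 26 is 23, since 17·23=391≡1. Apply D(y)=23·(y−10) mod 26:
C(2): 23·(2−10)=-184≡24 → Y
S(18): 23·(18−10)=184≡2 → C
Z(25): 23·(25−10)=345≡7 → H
A(0): 23·(0−10)=-230≡4 → E
B(1): 23·(1−10)=-207≡1 → B
V(21): 23·(21−10)=253≡19 → T
X(23): 23·(23−10)=299≡13 → N
L(11): 23·(11−10)=23 → X
E(4): 23·(4−10)=-138≡18 → S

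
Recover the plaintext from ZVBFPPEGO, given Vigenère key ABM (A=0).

ZUPFODEFC

Repeat the key across the ciphertext: ABMABMABM
Z(25)−A(0): 25 → Z
V(21)−B(1): 20 → U
B(1)−M(12): -11≡15 → P
F(5)−A(0): 5 → F
P(15)−B(1): 14 → O
P(15)−M(12): 3 → D
E(4)−A(0): 4 → E
G(6)−B(1): 5 → F
O(14)−M(12): 2 → C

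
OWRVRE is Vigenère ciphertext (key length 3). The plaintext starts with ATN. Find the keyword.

ODE

Subtract each crib letter from the matching ciphertext letter (mod 26):
O(14)−A(0)=14 → O
W(22)−T(19)=3 → D
R(17)−N(13)=4 → E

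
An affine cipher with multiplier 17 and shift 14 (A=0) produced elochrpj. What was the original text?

ejakvrxp

The inverse of 17 mod 26 is 23, since 17·23=391≡1. Apply D(y)=23·(y−14) mod 26:
e(4): 23·(4−14)=-230≡4 → e
l(11): 23·(11−14)=-69≡9 → j
o(14): 23·(14−14)=0 → a
c(2): 23·(2−14)=-276≡10 → k
h(7): 23·(7−14)=-161≡21 → v
r(17): 23·(17−14)=69≡17 → r
p(15): 23·(15−14)=23 → x
j(9): 23·(9−14)=-115≡15 → p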